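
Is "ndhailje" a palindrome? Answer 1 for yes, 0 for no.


Input: ndhailje
Reversed: ejliahdn
  Compare pos 0 ('n') with pos 7 ('e'): MISMATCH
  Compare pos 1 ('d') with pos 6 ('j'): MISMATCH
  Compare pos 2 ('h') with pos 5 ('l'): MISMATCH
  Compare pos 3 ('a') with pos 4 ('i'): MISMATCH
Result: not a palindrome

0


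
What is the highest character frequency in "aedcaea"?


Input: aedcaea
Character counts:
  'a': 3
  'c': 1
  'd': 1
  'e': 2
Maximum frequency: 3

3


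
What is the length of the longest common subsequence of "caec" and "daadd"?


LCS of "caec" and "daadd"
DP table:
           d    a    a    d    d
      0    0    0    0    0    0
  c   0    0    0    0    0    0
  a   0    0    1    1    1    1
  e   0    0    1    1    1    1
  c   0    0    1    1    1    1
LCS length = dp[4][5] = 1

1


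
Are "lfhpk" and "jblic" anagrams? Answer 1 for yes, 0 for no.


Strings: "lfhpk", "jblic"
Sorted first:  fhklp
Sorted second: bcijl
Differ at position 0: 'f' vs 'b' => not anagrams

0


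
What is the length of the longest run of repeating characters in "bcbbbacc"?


Input: "bcbbbacc"
Scanning for longest run:
  Position 1 ('c'): new char, reset run to 1
  Position 2 ('b'): new char, reset run to 1
  Position 3 ('b'): continues run of 'b', length=2
  Position 4 ('b'): continues run of 'b', length=3
  Position 5 ('a'): new char, reset run to 1
  Position 6 ('c'): new char, reset run to 1
  Position 7 ('c'): continues run of 'c', length=2
Longest run: 'b' with length 3

3


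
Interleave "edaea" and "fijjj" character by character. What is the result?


Interleaving "edaea" and "fijjj":
  Position 0: 'e' from first, 'f' from second => "ef"
  Position 1: 'd' from first, 'i' from second => "di"
  Position 2: 'a' from first, 'j' from second => "aj"
  Position 3: 'e' from first, 'j' from second => "ej"
  Position 4: 'a' from first, 'j' from second => "aj"
Result: efdiajejaj

efdiajejaj


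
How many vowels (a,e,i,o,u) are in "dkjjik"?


Input: dkjjik
Checking each character:
  'd' at position 0: consonant
  'k' at position 1: consonant
  'j' at position 2: consonant
  'j' at position 3: consonant
  'i' at position 4: vowel (running total: 1)
  'k' at position 5: consonant
Total vowels: 1

1


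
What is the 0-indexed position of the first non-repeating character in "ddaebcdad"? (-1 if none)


Input: ddaebcdad
Character frequencies:
  'a': 2
  'b': 1
  'c': 1
  'd': 4
  'e': 1
Scanning left to right for freq == 1:
  Position 0 ('d'): freq=4, skip
  Position 1 ('d'): freq=4, skip
  Position 2 ('a'): freq=2, skip
  Position 3 ('e'): unique! => answer = 3

3


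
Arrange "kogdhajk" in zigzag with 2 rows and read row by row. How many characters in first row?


Zigzag "kogdhajk" into 2 rows:
Placing characters:
  'k' => row 0
  'o' => row 1
  'g' => row 0
  'd' => row 1
  'h' => row 0
  'a' => row 1
  'j' => row 0
  'k' => row 1
Rows:
  Row 0: "kghj"
  Row 1: "odak"
First row length: 4

4


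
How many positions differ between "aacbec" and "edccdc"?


Comparing "aacbec" and "edccdc" position by position:
  Position 0: 'a' vs 'e' => DIFFER
  Position 1: 'a' vs 'd' => DIFFER
  Position 2: 'c' vs 'c' => same
  Position 3: 'b' vs 'c' => DIFFER
  Position 4: 'e' vs 'd' => DIFFER
  Position 5: 'c' vs 'c' => same
Positions that differ: 4

4


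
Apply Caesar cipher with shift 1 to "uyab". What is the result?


Caesar cipher: shift "uyab" by 1
  'u' (pos 20) + 1 = pos 21 = 'v'
  'y' (pos 24) + 1 = pos 25 = 'z'
  'a' (pos 0) + 1 = pos 1 = 'b'
  'b' (pos 1) + 1 = pos 2 = 'c'
Result: vzbc

vzbc


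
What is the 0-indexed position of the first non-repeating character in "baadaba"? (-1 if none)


Input: baadaba
Character frequencies:
  'a': 4
  'b': 2
  'd': 1
Scanning left to right for freq == 1:
  Position 0 ('b'): freq=2, skip
  Position 1 ('a'): freq=4, skip
  Position 2 ('a'): freq=4, skip
  Position 3 ('d'): unique! => answer = 3

3


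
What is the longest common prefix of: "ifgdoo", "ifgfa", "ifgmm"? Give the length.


Words: ifgdoo, ifgfa, ifgmm
  Position 0: all 'i' => match
  Position 1: all 'f' => match
  Position 2: all 'g' => match
  Position 3: ('d', 'f', 'm') => mismatch, stop
LCP = "ifg" (length 3)

3


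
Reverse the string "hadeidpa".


Input: hadeidpa
Reading characters right to left:
  Position 7: 'a'
  Position 6: 'p'
  Position 5: 'd'
  Position 4: 'i'
  Position 3: 'e'
  Position 2: 'd'
  Position 1: 'a'
  Position 0: 'h'
Reversed: apdiedah

apdiedah


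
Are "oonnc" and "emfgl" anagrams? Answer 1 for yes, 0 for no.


Strings: "oonnc", "emfgl"
Sorted first:  cnnoo
Sorted second: efglm
Differ at position 0: 'c' vs 'e' => not anagrams

0


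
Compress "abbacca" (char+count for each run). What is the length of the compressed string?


Input: abbacca
Runs:
  'a' x 1 => "a1"
  'b' x 2 => "b2"
  'a' x 1 => "a1"
  'c' x 2 => "c2"
  'a' x 1 => "a1"
Compressed: "a1b2a1c2a1"
Compressed length: 10

10


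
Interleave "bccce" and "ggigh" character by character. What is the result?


Interleaving "bccce" and "ggigh":
  Position 0: 'b' from first, 'g' from second => "bg"
  Position 1: 'c' from first, 'g' from second => "cg"
  Position 2: 'c' from first, 'i' from second => "ci"
  Position 3: 'c' from first, 'g' from second => "cg"
  Position 4: 'e' from first, 'h' from second => "eh"
Result: bgcgcicgeh

bgcgcicgeh


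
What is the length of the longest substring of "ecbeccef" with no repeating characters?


Input: "ecbeccef"
Sliding window (track last position of each char):
  Position 0 ('e'): window [0,0] length 1 -- new best
  Position 1 ('c'): window [0,1] length 2 -- new best
  Position 2 ('b'): window [0,2] length 3 -- new best
  Position 3 ('e'): repeat (last at 0), move window start to 1
  Position 3 ('e'): window [1,3] length 3
  Position 4 ('c'): repeat (last at 1), move window start to 2
  Position 4 ('c'): window [2,4] length 3
  Position 5 ('c'): repeat (last at 4), move window start to 5
  Position 5 ('c'): window [5,5] length 1
  Position 6 ('e'): window [5,6] length 2
  Position 7 ('f'): window [5,7] length 3
Longest substring with no repeats: "ecb" with length 3

3


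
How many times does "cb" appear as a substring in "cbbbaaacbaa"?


Searching for "cb" in "cbbbaaacbaa"
Scanning each position:
  Position 0: "cb" => MATCH
  Position 1: "bb" => no
  Position 2: "bb" => no
  Position 3: "ba" => no
  Position 4: "aa" => no
  Position 5: "aa" => no
  Position 6: "ac" => no
  Position 7: "cb" => MATCH
  Position 8: "ba" => no
  Position 9: "aa" => no
Total occurrences: 2

2


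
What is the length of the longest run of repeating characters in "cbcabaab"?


Input: "cbcabaab"
Scanning for longest run:
  Position 1 ('b'): new char, reset run to 1
  Position 2 ('c'): new char, reset run to 1
  Position 3 ('a'): new char, reset run to 1
  Position 4 ('b'): new char, reset run to 1
  Position 5 ('a'): new char, reset run to 1
  Position 6 ('a'): continues run of 'a', length=2
  Position 7 ('b'): new char, reset run to 1
Longest run: 'a' with length 2

2


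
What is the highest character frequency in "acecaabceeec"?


Input: acecaabceeec
Character counts:
  'a': 3
  'b': 1
  'c': 4
  'e': 4
Maximum frequency: 4

4


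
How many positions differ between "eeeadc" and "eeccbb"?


Comparing "eeeadc" and "eeccbb" position by position:
  Position 0: 'e' vs 'e' => same
  Position 1: 'e' vs 'e' => same
  Position 2: 'e' vs 'c' => DIFFER
  Position 3: 'a' vs 'c' => DIFFER
  Position 4: 'd' vs 'b' => DIFFER
  Position 5: 'c' vs 'b' => DIFFER
Positions that differ: 4

4


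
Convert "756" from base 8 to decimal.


Input: "756" in base 8
Positional expansion:
  Digit '7' (value 7) x 8^2 = 448
  Digit '5' (value 5) x 8^1 = 40
  Digit '6' (value 6) x 8^0 = 6
Sum = 494

494


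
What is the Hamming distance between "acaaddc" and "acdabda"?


Comparing "acaaddc" and "acdabda" position by position:
  Position 0: 'a' vs 'a' => same
  Position 1: 'c' vs 'c' => same
  Position 2: 'a' vs 'd' => differ
  Position 3: 'a' vs 'a' => same
  Position 4: 'd' vs 'b' => differ
  Position 5: 'd' vs 'd' => same
  Position 6: 'c' vs 'a' => differ
Total differences (Hamming distance): 3

3


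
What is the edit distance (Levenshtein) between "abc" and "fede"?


Computing edit distance: "abc" -> "fede"
DP table:
           f    e    d    e
      0    1    2    3    4
  a   1    1    2    3    4
  b   2    2    2    3    4
  c   3    3    3    3    4
Edit distance = dp[3][4] = 4

4


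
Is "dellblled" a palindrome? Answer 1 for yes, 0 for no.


Input: dellblled
Reversed: dellblled
  Compare pos 0 ('d') with pos 8 ('d'): match
  Compare pos 1 ('e') with pos 7 ('e'): match
  Compare pos 2 ('l') with pos 6 ('l'): match
  Compare pos 3 ('l') with pos 5 ('l'): match
Result: palindrome

1


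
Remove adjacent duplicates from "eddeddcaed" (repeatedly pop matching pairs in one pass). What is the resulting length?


Input: eddeddcaed
Stack-based adjacent duplicate removal:
  Read 'e': push. Stack: e
  Read 'd': push. Stack: ed
  Read 'd': matches stack top 'd' => pop. Stack: e
  Read 'e': matches stack top 'e' => pop. Stack: (empty)
  Read 'd': push. Stack: d
  Read 'd': matches stack top 'd' => pop. Stack: (empty)
  Read 'c': push. Stack: c
  Read 'a': push. Stack: ca
  Read 'e': push. Stack: cae
  Read 'd': push. Stack: caed
Final stack: "caed" (length 4)

4


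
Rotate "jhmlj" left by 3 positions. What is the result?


Input: "jhmlj", rotate left by 3
First 3 characters: "jhm"
Remaining characters: "lj"
Concatenate remaining + first: "lj" + "jhm" = "ljjhm"

ljjhm


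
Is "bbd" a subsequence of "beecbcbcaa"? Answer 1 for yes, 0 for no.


Check if "bbd" is a subsequence of "beecbcbcaa"
Greedy scan:
  Position 0 ('b'): matches sub[0] = 'b'
  Position 1 ('e'): no match needed
  Position 2 ('e'): no match needed
  Position 3 ('c'): no match needed
  Position 4 ('b'): matches sub[1] = 'b'
  Position 5 ('c'): no match needed
  Position 6 ('b'): no match needed
  Position 7 ('c'): no match needed
  Position 8 ('a'): no match needed
  Position 9 ('a'): no match needed
Only matched 2/3 characters => not a subsequence

0


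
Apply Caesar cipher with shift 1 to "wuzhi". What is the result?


Caesar cipher: shift "wuzhi" by 1
  'w' (pos 22) + 1 = pos 23 = 'x'
  'u' (pos 20) + 1 = pos 21 = 'v'
  'z' (pos 25) + 1 = pos 0 = 'a'
  'h' (pos 7) + 1 = pos 8 = 'i'
  'i' (pos 8) + 1 = pos 9 = 'j'
Result: xvaij

xvaij


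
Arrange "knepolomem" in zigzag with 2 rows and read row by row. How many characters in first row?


Zigzag "knepolomem" into 2 rows:
Placing characters:
  'k' => row 0
  'n' => row 1
  'e' => row 0
  'p' => row 1
  'o' => row 0
  'l' => row 1
  'o' => row 0
  'm' => row 1
  'e' => row 0
  'm' => row 1
Rows:
  Row 0: "keooe"
  Row 1: "nplmm"
First row length: 5

5


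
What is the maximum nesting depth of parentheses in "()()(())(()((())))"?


Input: "()()(())(()((())))"
Tracking depth:
  Position 0 '(': depth becomes 1
  Position 1 ')': depth becomes 0
  Position 2 '(': depth becomes 1
  Position 3 ')': depth becomes 0
  Position 4 '(': depth becomes 1
  Position 5 '(': depth becomes 2
  Position 6 ')': depth becomes 1
  Position 7 ')': depth becomes 0
  Position 8 '(': depth becomes 1
  Position 9 '(': depth becomes 2
  Position 10 ')': depth becomes 1
  Position 11 '(': depth becomes 2
  Position 12 '(': depth becomes 3
  Position 13 '(': depth becomes 4
  Position 14 ')': depth becomes 3
  Position 15 ')': depth becomes 2
  Position 16 ')': depth becomes 1
  Position 17 ')': depth becomes 0
Maximum depth reached: 4

4


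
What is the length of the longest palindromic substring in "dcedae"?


Input: "dcedae"
Checking substrings for palindromes:
  No multi-char palindromic substrings found
Longest palindromic substring: "d" with length 1

1


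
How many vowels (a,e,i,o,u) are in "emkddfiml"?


Input: emkddfiml
Checking each character:
  'e' at position 0: vowel (running total: 1)
  'm' at position 1: consonant
  'k' at position 2: consonant
  'd' at position 3: consonant
  'd' at position 4: consonant
  'f' at position 5: consonant
  'i' at position 6: vowel (running total: 2)
  'm' at position 7: consonant
  'l' at position 8: consonant
Total vowels: 2

2


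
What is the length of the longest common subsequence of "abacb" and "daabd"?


LCS of "abacb" and "daabd"
DP table:
           d    a    a    b    d
      0    0    0    0    0    0
  a   0    0    1    1    1    1
  b   0    0    1    1    2    2
  a   0    0    1    2    2    2
  c   0    0    1    2    2    2
  b   0    0    1    2    3    3
LCS length = dp[5][5] = 3

3


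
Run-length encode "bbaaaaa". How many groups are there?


Input: bbaaaaa
Scanning for consecutive runs:
  Group 1: 'b' x 2 (positions 0-1)
  Group 2: 'a' x 5 (positions 2-6)
Total groups: 2

2


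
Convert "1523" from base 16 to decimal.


Input: "1523" in base 16
Positional expansion:
  Digit '1' (value 1) x 16^3 = 4096
  Digit '5' (value 5) x 16^2 = 1280
  Digit '2' (value 2) x 16^1 = 32
  Digit '3' (value 3) x 16^0 = 3
Sum = 5411

5411


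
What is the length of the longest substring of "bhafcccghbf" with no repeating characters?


Input: "bhafcccghbf"
Sliding window (track last position of each char):
  Position 0 ('b'): window [0,0] length 1 -- new best
  Position 1 ('h'): window [0,1] length 2 -- new best
  Position 2 ('a'): window [0,2] length 3 -- new best
  Position 3 ('f'): window [0,3] length 4 -- new best
  Position 4 ('c'): window [0,4] length 5 -- new best
  Position 5 ('c'): repeat (last at 4), move window start to 5
  Position 5 ('c'): window [5,5] length 1
  Position 6 ('c'): repeat (last at 5), move window start to 6
  Position 6 ('c'): window [6,6] length 1
  Position 7 ('g'): window [6,7] length 2
  Position 8 ('h'): window [6,8] length 3
  Position 9 ('b'): window [6,9] length 4
  Position 10 ('f'): window [6,10] length 5
Longest substring with no repeats: "bhafc" with length 5

5


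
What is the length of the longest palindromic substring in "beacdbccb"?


Input: "beacdbccb"
Checking substrings for palindromes:
  [5:9] "bccb" (len 4) => palindrome
  [6:8] "cc" (len 2) => palindrome
Longest palindromic substring: "bccb" with length 4

4


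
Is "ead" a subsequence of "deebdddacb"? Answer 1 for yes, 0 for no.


Check if "ead" is a subsequence of "deebdddacb"
Greedy scan:
  Position 0 ('d'): no match needed
  Position 1 ('e'): matches sub[0] = 'e'
  Position 2 ('e'): no match needed
  Position 3 ('b'): no match needed
  Position 4 ('d'): no match needed
  Position 5 ('d'): no match needed
  Position 6 ('d'): no match needed
  Position 7 ('a'): matches sub[1] = 'a'
  Position 8 ('c'): no match needed
  Position 9 ('b'): no match needed
Only matched 2/3 characters => not a subsequence

0


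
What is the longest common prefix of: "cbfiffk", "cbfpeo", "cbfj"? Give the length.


Words: cbfiffk, cbfpeo, cbfj
  Position 0: all 'c' => match
  Position 1: all 'b' => match
  Position 2: all 'f' => match
  Position 3: ('i', 'p', 'j') => mismatch, stop
LCP = "cbf" (length 3)

3


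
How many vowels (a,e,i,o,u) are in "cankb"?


Input: cankb
Checking each character:
  'c' at position 0: consonant
  'a' at position 1: vowel (running total: 1)
  'n' at position 2: consonant
  'k' at position 3: consonant
  'b' at position 4: consonant
Total vowels: 1

1


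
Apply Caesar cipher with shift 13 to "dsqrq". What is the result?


Caesar cipher: shift "dsqrq" by 13
  'd' (pos 3) + 13 = pos 16 = 'q'
  's' (pos 18) + 13 = pos 5 = 'f'
  'q' (pos 16) + 13 = pos 3 = 'd'
  'r' (pos 17) + 13 = pos 4 = 'e'
  'q' (pos 16) + 13 = pos 3 = 'd'
Result: qfded

qfded


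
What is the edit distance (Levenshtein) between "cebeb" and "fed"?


Computing edit distance: "cebeb" -> "fed"
DP table:
           f    e    d
      0    1    2    3
  c   1    1    2    3
  e   2    2    1    2
  b   3    3    2    2
  e   4    4    3    3
  b   5    5    4    4
Edit distance = dp[5][3] = 4

4


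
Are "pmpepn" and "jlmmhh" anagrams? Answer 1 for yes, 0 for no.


Strings: "pmpepn", "jlmmhh"
Sorted first:  emnppp
Sorted second: hhjlmm
Differ at position 0: 'e' vs 'h' => not anagrams

0


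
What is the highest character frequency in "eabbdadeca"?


Input: eabbdadeca
Character counts:
  'a': 3
  'b': 2
  'c': 1
  'd': 2
  'e': 2
Maximum frequency: 3

3


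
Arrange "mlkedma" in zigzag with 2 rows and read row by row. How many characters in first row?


Zigzag "mlkedma" into 2 rows:
Placing characters:
  'm' => row 0
  'l' => row 1
  'k' => row 0
  'e' => row 1
  'd' => row 0
  'm' => row 1
  'a' => row 0
Rows:
  Row 0: "mkda"
  Row 1: "lem"
First row length: 4

4


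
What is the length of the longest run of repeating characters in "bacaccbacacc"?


Input: "bacaccbacacc"
Scanning for longest run:
  Position 1 ('a'): new char, reset run to 1
  Position 2 ('c'): new char, reset run to 1
  Position 3 ('a'): new char, reset run to 1
  Position 4 ('c'): new char, reset run to 1
  Position 5 ('c'): continues run of 'c', length=2
  Position 6 ('b'): new char, reset run to 1
  Position 7 ('a'): new char, reset run to 1
  Position 8 ('c'): new char, reset run to 1
  Position 9 ('a'): new char, reset run to 1
  Position 10 ('c'): new char, reset run to 1
  Position 11 ('c'): continues run of 'c', length=2
Longest run: 'c' with length 2

2


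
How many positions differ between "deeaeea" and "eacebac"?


Comparing "deeaeea" and "eacebac" position by position:
  Position 0: 'd' vs 'e' => DIFFER
  Position 1: 'e' vs 'a' => DIFFER
  Position 2: 'e' vs 'c' => DIFFER
  Position 3: 'a' vs 'e' => DIFFER
  Position 4: 'e' vs 'b' => DIFFER
  Position 5: 'e' vs 'a' => DIFFER
  Position 6: 'a' vs 'c' => DIFFER
Positions that differ: 7

7


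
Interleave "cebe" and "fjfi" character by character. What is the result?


Interleaving "cebe" and "fjfi":
  Position 0: 'c' from first, 'f' from second => "cf"
  Position 1: 'e' from first, 'j' from second => "ej"
  Position 2: 'b' from first, 'f' from second => "bf"
  Position 3: 'e' from first, 'i' from second => "ei"
Result: cfejbfei

cfejbfei


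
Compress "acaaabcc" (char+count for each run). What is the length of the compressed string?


Input: acaaabcc
Runs:
  'a' x 1 => "a1"
  'c' x 1 => "c1"
  'a' x 3 => "a3"
  'b' x 1 => "b1"
  'c' x 2 => "c2"
Compressed: "a1c1a3b1c2"
Compressed length: 10

10


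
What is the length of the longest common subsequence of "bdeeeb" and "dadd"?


LCS of "bdeeeb" and "dadd"
DP table:
           d    a    d    d
      0    0    0    0    0
  b   0    0    0    0    0
  d   0    1    1    1    1
  e   0    1    1    1    1
  e   0    1    1    1    1
  e   0    1    1    1    1
  b   0    1    1    1    1
LCS length = dp[6][4] = 1

1


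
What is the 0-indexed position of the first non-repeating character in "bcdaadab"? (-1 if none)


Input: bcdaadab
Character frequencies:
  'a': 3
  'b': 2
  'c': 1
  'd': 2
Scanning left to right for freq == 1:
  Position 0 ('b'): freq=2, skip
  Position 1 ('c'): unique! => answer = 1

1


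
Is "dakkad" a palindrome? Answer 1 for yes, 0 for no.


Input: dakkad
Reversed: dakkad
  Compare pos 0 ('d') with pos 5 ('d'): match
  Compare pos 1 ('a') with pos 4 ('a'): match
  Compare pos 2 ('k') with pos 3 ('k'): match
Result: palindrome

1


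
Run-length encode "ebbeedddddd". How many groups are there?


Input: ebbeedddddd
Scanning for consecutive runs:
  Group 1: 'e' x 1 (positions 0-0)
  Group 2: 'b' x 2 (positions 1-2)
  Group 3: 'e' x 2 (positions 3-4)
  Group 4: 'd' x 6 (positions 5-10)
Total groups: 4

4


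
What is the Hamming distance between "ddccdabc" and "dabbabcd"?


Comparing "ddccdabc" and "dabbabcd" position by position:
  Position 0: 'd' vs 'd' => same
  Position 1: 'd' vs 'a' => differ
  Position 2: 'c' vs 'b' => differ
  Position 3: 'c' vs 'b' => differ
  Position 4: 'd' vs 'a' => differ
  Position 5: 'a' vs 'b' => differ
  Position 6: 'b' vs 'c' => differ
  Position 7: 'c' vs 'd' => differ
Total differences (Hamming distance): 7

7


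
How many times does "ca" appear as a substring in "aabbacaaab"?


Searching for "ca" in "aabbacaaab"
Scanning each position:
  Position 0: "aa" => no
  Position 1: "ab" => no
  Position 2: "bb" => no
  Position 3: "ba" => no
  Position 4: "ac" => no
  Position 5: "ca" => MATCH
  Position 6: "aa" => no
  Position 7: "aa" => no
  Position 8: "ab" => no
Total occurrences: 1

1


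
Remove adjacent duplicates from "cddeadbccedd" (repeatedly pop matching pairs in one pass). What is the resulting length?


Input: cddeadbccedd
Stack-based adjacent duplicate removal:
  Read 'c': push. Stack: c
  Read 'd': push. Stack: cd
  Read 'd': matches stack top 'd' => pop. Stack: c
  Read 'e': push. Stack: ce
  Read 'a': push. Stack: cea
  Read 'd': push. Stack: cead
  Read 'b': push. Stack: ceadb
  Read 'c': push. Stack: ceadbc
  Read 'c': matches stack top 'c' => pop. Stack: ceadb
  Read 'e': push. Stack: ceadbe
  Read 'd': push. Stack: ceadbed
  Read 'd': matches stack top 'd' => pop. Stack: ceadbe
Final stack: "ceadbe" (length 6)

6


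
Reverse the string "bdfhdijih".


Input: bdfhdijih
Reading characters right to left:
  Position 8: 'h'
  Position 7: 'i'
  Position 6: 'j'
  Position 5: 'i'
  Position 4: 'd'
  Position 3: 'h'
  Position 2: 'f'
  Position 1: 'd'
  Position 0: 'b'
Reversed: hijidhfdb

hijidhfdb


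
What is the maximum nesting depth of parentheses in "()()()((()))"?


Input: "()()()((()))"
Tracking depth:
  Position 0 '(': depth becomes 1
  Position 1 ')': depth becomes 0
  Position 2 '(': depth becomes 1
  Position 3 ')': depth becomes 0
  Position 4 '(': depth becomes 1
  Position 5 ')': depth becomes 0
  Position 6 '(': depth becomes 1
  Position 7 '(': depth becomes 2
  Position 8 '(': depth becomes 3
  Position 9 ')': depth becomes 2
  Position 10 ')': depth becomes 1
  Position 11 ')': depth becomes 0
Maximum depth reached: 3

3


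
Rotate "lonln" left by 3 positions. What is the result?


Input: "lonln", rotate left by 3
First 3 characters: "lon"
Remaining characters: "ln"
Concatenate remaining + first: "ln" + "lon" = "lnlon"

lnlon


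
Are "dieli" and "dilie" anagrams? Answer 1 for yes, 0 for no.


Strings: "dieli", "dilie"
Sorted first:  deiil
Sorted second: deiil
Sorted forms match => anagrams

1


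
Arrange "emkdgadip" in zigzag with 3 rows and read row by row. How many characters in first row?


Zigzag "emkdgadip" into 3 rows:
Placing characters:
  'e' => row 0
  'm' => row 1
  'k' => row 2
  'd' => row 1
  'g' => row 0
  'a' => row 1
  'd' => row 2
  'i' => row 1
  'p' => row 0
Rows:
  Row 0: "egp"
  Row 1: "mdai"
  Row 2: "kd"
First row length: 3

3


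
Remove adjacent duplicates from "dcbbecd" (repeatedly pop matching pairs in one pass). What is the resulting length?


Input: dcbbecd
Stack-based adjacent duplicate removal:
  Read 'd': push. Stack: d
  Read 'c': push. Stack: dc
  Read 'b': push. Stack: dcb
  Read 'b': matches stack top 'b' => pop. Stack: dc
  Read 'e': push. Stack: dce
  Read 'c': push. Stack: dcec
  Read 'd': push. Stack: dcecd
Final stack: "dcecd" (length 5)

5


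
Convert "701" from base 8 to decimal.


Input: "701" in base 8
Positional expansion:
  Digit '7' (value 7) x 8^2 = 448
  Digit '0' (value 0) x 8^1 = 0
  Digit '1' (value 1) x 8^0 = 1
Sum = 449

449


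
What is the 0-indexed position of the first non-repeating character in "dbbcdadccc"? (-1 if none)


Input: dbbcdadccc
Character frequencies:
  'a': 1
  'b': 2
  'c': 4
  'd': 3
Scanning left to right for freq == 1:
  Position 0 ('d'): freq=3, skip
  Position 1 ('b'): freq=2, skip
  Position 2 ('b'): freq=2, skip
  Position 3 ('c'): freq=4, skip
  Position 4 ('d'): freq=3, skip
  Position 5 ('a'): unique! => answer = 5

5


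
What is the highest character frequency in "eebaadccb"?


Input: eebaadccb
Character counts:
  'a': 2
  'b': 2
  'c': 2
  'd': 1
  'e': 2
Maximum frequency: 2

2


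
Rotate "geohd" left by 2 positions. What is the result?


Input: "geohd", rotate left by 2
First 2 characters: "ge"
Remaining characters: "ohd"
Concatenate remaining + first: "ohd" + "ge" = "ohdge"

ohdge


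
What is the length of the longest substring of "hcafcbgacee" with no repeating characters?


Input: "hcafcbgacee"
Sliding window (track last position of each char):
  Position 0 ('h'): window [0,0] length 1 -- new best
  Position 1 ('c'): window [0,1] length 2 -- new best
  Position 2 ('a'): window [0,2] length 3 -- new best
  Position 3 ('f'): window [0,3] length 4 -- new best
  Position 4 ('c'): repeat (last at 1), move window start to 2
  Position 4 ('c'): window [2,4] length 3
  Position 5 ('b'): window [2,5] length 4
  Position 6 ('g'): window [2,6] length 5 -- new best
  Position 7 ('a'): repeat (last at 2), move window start to 3
  Position 7 ('a'): window [3,7] length 5
  Position 8 ('c'): repeat (last at 4), move window start to 5
  Position 8 ('c'): window [5,8] length 4
  Position 9 ('e'): window [5,9] length 5
  Position 10 ('e'): repeat (last at 9), move window start to 10
  Position 10 ('e'): window [10,10] length 1
Longest substring with no repeats: "afcbg" with length 5

5


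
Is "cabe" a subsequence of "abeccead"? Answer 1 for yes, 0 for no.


Check if "cabe" is a subsequence of "abeccead"
Greedy scan:
  Position 0 ('a'): no match needed
  Position 1 ('b'): no match needed
  Position 2 ('e'): no match needed
  Position 3 ('c'): matches sub[0] = 'c'
  Position 4 ('c'): no match needed
  Position 5 ('e'): no match needed
  Position 6 ('a'): matches sub[1] = 'a'
  Position 7 ('d'): no match needed
Only matched 2/4 characters => not a subsequence

0


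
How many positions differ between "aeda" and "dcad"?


Comparing "aeda" and "dcad" position by position:
  Position 0: 'a' vs 'd' => DIFFER
  Position 1: 'e' vs 'c' => DIFFER
  Position 2: 'd' vs 'a' => DIFFER
  Position 3: 'a' vs 'd' => DIFFER
Positions that differ: 4

4


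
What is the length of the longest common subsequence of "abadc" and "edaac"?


LCS of "abadc" and "edaac"
DP table:
           e    d    a    a    c
      0    0    0    0    0    0
  a   0    0    0    1    1    1
  b   0    0    0    1    1    1
  a   0    0    0    1    2    2
  d   0    0    1    1    2    2
  c   0    0    1    1    2    3
LCS length = dp[5][5] = 3

3


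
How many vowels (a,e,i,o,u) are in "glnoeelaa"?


Input: glnoeelaa
Checking each character:
  'g' at position 0: consonant
  'l' at position 1: consonant
  'n' at position 2: consonant
  'o' at position 3: vowel (running total: 1)
  'e' at position 4: vowel (running total: 2)
  'e' at position 5: vowel (running total: 3)
  'l' at position 6: consonant
  'a' at position 7: vowel (running total: 4)
  'a' at position 8: vowel (running total: 5)
Total vowels: 5

5


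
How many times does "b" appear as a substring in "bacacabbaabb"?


Searching for "b" in "bacacabbaabb"
Scanning each position:
  Position 0: "b" => MATCH
  Position 1: "a" => no
  Position 2: "c" => no
  Position 3: "a" => no
  Position 4: "c" => no
  Position 5: "a" => no
  Position 6: "b" => MATCH
  Position 7: "b" => MATCH
  Position 8: "a" => no
  Position 9: "a" => no
  Position 10: "b" => MATCH
  Position 11: "b" => MATCH
Total occurrences: 5

5


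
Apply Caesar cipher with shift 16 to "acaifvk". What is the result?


Caesar cipher: shift "acaifvk" by 16
  'a' (pos 0) + 16 = pos 16 = 'q'
  'c' (pos 2) + 16 = pos 18 = 's'
  'a' (pos 0) + 16 = pos 16 = 'q'
  'i' (pos 8) + 16 = pos 24 = 'y'
  'f' (pos 5) + 16 = pos 21 = 'v'
  'v' (pos 21) + 16 = pos 11 = 'l'
  'k' (pos 10) + 16 = pos 0 = 'a'
Result: qsqyvla

qsqyvla


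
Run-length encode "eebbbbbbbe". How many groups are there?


Input: eebbbbbbbe
Scanning for consecutive runs:
  Group 1: 'e' x 2 (positions 0-1)
  Group 2: 'b' x 7 (positions 2-8)
  Group 3: 'e' x 1 (positions 9-9)
Total groups: 3

3


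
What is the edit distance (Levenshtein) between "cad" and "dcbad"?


Computing edit distance: "cad" -> "dcbad"
DP table:
           d    c    b    a    d
      0    1    2    3    4    5
  c   1    1    1    2    3    4
  a   2    2    2    2    2    3
  d   3    2    3    3    3    2
Edit distance = dp[3][5] = 2

2


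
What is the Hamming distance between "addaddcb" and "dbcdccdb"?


Comparing "addaddcb" and "dbcdccdb" position by position:
  Position 0: 'a' vs 'd' => differ
  Position 1: 'd' vs 'b' => differ
  Position 2: 'd' vs 'c' => differ
  Position 3: 'a' vs 'd' => differ
  Position 4: 'd' vs 'c' => differ
  Position 5: 'd' vs 'c' => differ
  Position 6: 'c' vs 'd' => differ
  Position 7: 'b' vs 'b' => same
Total differences (Hamming distance): 7

7


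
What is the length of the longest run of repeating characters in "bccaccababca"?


Input: "bccaccababca"
Scanning for longest run:
  Position 1 ('c'): new char, reset run to 1
  Position 2 ('c'): continues run of 'c', length=2
  Position 3 ('a'): new char, reset run to 1
  Position 4 ('c'): new char, reset run to 1
  Position 5 ('c'): continues run of 'c', length=2
  Position 6 ('a'): new char, reset run to 1
  Position 7 ('b'): new char, reset run to 1
  Position 8 ('a'): new char, reset run to 1
  Position 9 ('b'): new char, reset run to 1
  Position 10 ('c'): new char, reset run to 1
  Position 11 ('a'): new char, reset run to 1
Longest run: 'c' with length 2

2


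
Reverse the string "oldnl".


Input: oldnl
Reading characters right to left:
  Position 4: 'l'
  Position 3: 'n'
  Position 2: 'd'
  Position 1: 'l'
  Position 0: 'o'
Reversed: lndlo

lndlo


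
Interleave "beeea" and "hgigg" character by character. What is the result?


Interleaving "beeea" and "hgigg":
  Position 0: 'b' from first, 'h' from second => "bh"
  Position 1: 'e' from first, 'g' from second => "eg"
  Position 2: 'e' from first, 'i' from second => "ei"
  Position 3: 'e' from first, 'g' from second => "eg"
  Position 4: 'a' from first, 'g' from second => "ag"
Result: bhegeiegag

bhegeiegag


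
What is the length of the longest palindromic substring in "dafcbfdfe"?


Input: "dafcbfdfe"
Checking substrings for palindromes:
  [5:8] "fdf" (len 3) => palindrome
Longest palindromic substring: "fdf" with length 3

3


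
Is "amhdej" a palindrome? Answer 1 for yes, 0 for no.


Input: amhdej
Reversed: jedhma
  Compare pos 0 ('a') with pos 5 ('j'): MISMATCH
  Compare pos 1 ('m') with pos 4 ('e'): MISMATCH
  Compare pos 2 ('h') with pos 3 ('d'): MISMATCH
Result: not a palindrome

0


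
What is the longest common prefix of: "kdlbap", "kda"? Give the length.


Words: kdlbap, kda
  Position 0: all 'k' => match
  Position 1: all 'd' => match
  Position 2: ('l', 'a') => mismatch, stop
LCP = "kd" (length 2)

2


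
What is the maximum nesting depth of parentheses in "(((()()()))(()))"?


Input: "(((()()()))(()))"
Tracking depth:
  Position 0 '(': depth becomes 1
  Position 1 '(': depth becomes 2
  Position 2 '(': depth becomes 3
  Position 3 '(': depth becomes 4
  Position 4 ')': depth becomes 3
  Position 5 '(': depth becomes 4
  Position 6 ')': depth becomes 3
  Position 7 '(': depth becomes 4
  Position 8 ')': depth becomes 3
  Position 9 ')': depth becomes 2
  Position 10 ')': depth becomes 1
  Position 11 '(': depth becomes 2
  Position 12 '(': depth becomes 3
  Position 13 ')': depth becomes 2
  Position 14 ')': depth becomes 1
  Position 15 ')': depth becomes 0
Maximum depth reached: 4

4


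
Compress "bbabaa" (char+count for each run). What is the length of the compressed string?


Input: bbabaa
Runs:
  'b' x 2 => "b2"
  'a' x 1 => "a1"
  'b' x 1 => "b1"
  'a' x 2 => "a2"
Compressed: "b2a1b1a2"
Compressed length: 8

8


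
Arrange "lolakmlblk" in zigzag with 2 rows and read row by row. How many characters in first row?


Zigzag "lolakmlblk" into 2 rows:
Placing characters:
  'l' => row 0
  'o' => row 1
  'l' => row 0
  'a' => row 1
  'k' => row 0
  'm' => row 1
  'l' => row 0
  'b' => row 1
  'l' => row 0
  'k' => row 1
Rows:
  Row 0: "llkll"
  Row 1: "oambk"
First row length: 5

5


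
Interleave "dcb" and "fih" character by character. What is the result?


Interleaving "dcb" and "fih":
  Position 0: 'd' from first, 'f' from second => "df"
  Position 1: 'c' from first, 'i' from second => "ci"
  Position 2: 'b' from first, 'h' from second => "bh"
Result: dfcibh

dfcibh


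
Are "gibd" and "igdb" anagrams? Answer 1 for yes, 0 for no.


Strings: "gibd", "igdb"
Sorted first:  bdgi
Sorted second: bdgi
Sorted forms match => anagrams

1


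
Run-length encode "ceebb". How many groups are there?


Input: ceebb
Scanning for consecutive runs:
  Group 1: 'c' x 1 (positions 0-0)
  Group 2: 'e' x 2 (positions 1-2)
  Group 3: 'b' x 2 (positions 3-4)
Total groups: 3

3


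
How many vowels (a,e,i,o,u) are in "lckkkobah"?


Input: lckkkobah
Checking each character:
  'l' at position 0: consonant
  'c' at position 1: consonant
  'k' at position 2: consonant
  'k' at position 3: consonant
  'k' at position 4: consonant
  'o' at position 5: vowel (running total: 1)
  'b' at position 6: consonant
  'a' at position 7: vowel (running total: 2)
  'h' at position 8: consonant
Total vowels: 2

2


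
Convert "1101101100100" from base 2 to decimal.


Input: "1101101100100" in base 2
Positional expansion:
  Digit '1' (value 1) x 2^12 = 4096
  Digit '1' (value 1) x 2^11 = 2048
  Digit '0' (value 0) x 2^10 = 0
  Digit '1' (value 1) x 2^9 = 512
  Digit '1' (value 1) x 2^8 = 256
  Digit '0' (value 0) x 2^7 = 0
  Digit '1' (value 1) x 2^6 = 64
  Digit '1' (value 1) x 2^5 = 32
  Digit '0' (value 0) x 2^4 = 0
  Digit '0' (value 0) x 2^3 = 0
  Digit '1' (value 1) x 2^2 = 4
  Digit '0' (value 0) x 2^1 = 0
  Digit '0' (value 0) x 2^0 = 0
Sum = 7012

7012


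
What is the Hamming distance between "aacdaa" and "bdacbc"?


Comparing "aacdaa" and "bdacbc" position by position:
  Position 0: 'a' vs 'b' => differ
  Position 1: 'a' vs 'd' => differ
  Position 2: 'c' vs 'a' => differ
  Position 3: 'd' vs 'c' => differ
  Position 4: 'a' vs 'b' => differ
  Position 5: 'a' vs 'c' => differ
Total differences (Hamming distance): 6

6


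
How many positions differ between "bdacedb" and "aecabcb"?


Comparing "bdacedb" and "aecabcb" position by position:
  Position 0: 'b' vs 'a' => DIFFER
  Position 1: 'd' vs 'e' => DIFFER
  Position 2: 'a' vs 'c' => DIFFER
  Position 3: 'c' vs 'a' => DIFFER
  Position 4: 'e' vs 'b' => DIFFER
  Position 5: 'd' vs 'c' => DIFFER
  Position 6: 'b' vs 'b' => same
Positions that differ: 6

6


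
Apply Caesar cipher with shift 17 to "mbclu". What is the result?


Caesar cipher: shift "mbclu" by 17
  'm' (pos 12) + 17 = pos 3 = 'd'
  'b' (pos 1) + 17 = pos 18 = 's'
  'c' (pos 2) + 17 = pos 19 = 't'
  'l' (pos 11) + 17 = pos 2 = 'c'
  'u' (pos 20) + 17 = pos 11 = 'l'
Result: dstcl

dstcl


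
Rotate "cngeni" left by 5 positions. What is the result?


Input: "cngeni", rotate left by 5
First 5 characters: "cngen"
Remaining characters: "i"
Concatenate remaining + first: "i" + "cngen" = "icngen"

icngen


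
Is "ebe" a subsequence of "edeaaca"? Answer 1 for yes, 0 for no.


Check if "ebe" is a subsequence of "edeaaca"
Greedy scan:
  Position 0 ('e'): matches sub[0] = 'e'
  Position 1 ('d'): no match needed
  Position 2 ('e'): no match needed
  Position 3 ('a'): no match needed
  Position 4 ('a'): no match needed
  Position 5 ('c'): no match needed
  Position 6 ('a'): no match needed
Only matched 1/3 characters => not a subsequence

0


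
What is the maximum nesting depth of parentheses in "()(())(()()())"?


Input: "()(())(()()())"
Tracking depth:
  Position 0 '(': depth becomes 1
  Position 1 ')': depth becomes 0
  Position 2 '(': depth becomes 1
  Position 3 '(': depth becomes 2
  Position 4 ')': depth becomes 1
  Position 5 ')': depth becomes 0
  Position 6 '(': depth becomes 1
  Position 7 '(': depth becomes 2
  Position 8 ')': depth becomes 1
  Position 9 '(': depth becomes 2
  Position 10 ')': depth becomes 1
  Position 11 '(': depth becomes 2
  Position 12 ')': depth becomes 1
  Position 13 ')': depth becomes 0
Maximum depth reached: 2

2


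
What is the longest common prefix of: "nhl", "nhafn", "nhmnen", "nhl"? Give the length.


Words: nhl, nhafn, nhmnen, nhl
  Position 0: all 'n' => match
  Position 1: all 'h' => match
  Position 2: ('l', 'a', 'm', 'l') => mismatch, stop
LCP = "nh" (length 2)

2


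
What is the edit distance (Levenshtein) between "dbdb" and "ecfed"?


Computing edit distance: "dbdb" -> "ecfed"
DP table:
           e    c    f    e    d
      0    1    2    3    4    5
  d   1    1    2    3    4    4
  b   2    2    2    3    4    5
  d   3    3    3    3    4    4
  b   4    4    4    4    4    5
Edit distance = dp[4][5] = 5

5


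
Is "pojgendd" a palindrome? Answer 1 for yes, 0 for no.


Input: pojgendd
Reversed: ddnegjop
  Compare pos 0 ('p') with pos 7 ('d'): MISMATCH
  Compare pos 1 ('o') with pos 6 ('d'): MISMATCH
  Compare pos 2 ('j') with pos 5 ('n'): MISMATCH
  Compare pos 3 ('g') with pos 4 ('e'): MISMATCH
Result: not a palindrome

0


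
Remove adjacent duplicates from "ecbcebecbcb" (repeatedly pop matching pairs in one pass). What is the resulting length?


Input: ecbcebecbcb
Stack-based adjacent duplicate removal:
  Read 'e': push. Stack: e
  Read 'c': push. Stack: ec
  Read 'b': push. Stack: ecb
  Read 'c': push. Stack: ecbc
  Read 'e': push. Stack: ecbce
  Read 'b': push. Stack: ecbceb
  Read 'e': push. Stack: ecbcebe
  Read 'c': push. Stack: ecbcebec
  Read 'b': push. Stack: ecbcebecb
  Read 'c': push. Stack: ecbcebecbc
  Read 'b': push. Stack: ecbcebecbcb
Final stack: "ecbcebecbcb" (length 11)

11


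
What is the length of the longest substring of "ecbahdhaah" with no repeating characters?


Input: "ecbahdhaah"
Sliding window (track last position of each char):
  Position 0 ('e'): window [0,0] length 1 -- new best
  Position 1 ('c'): window [0,1] length 2 -- new best
  Position 2 ('b'): window [0,2] length 3 -- new best
  Position 3 ('a'): window [0,3] length 4 -- new best
  Position 4 ('h'): window [0,4] length 5 -- new best
  Position 5 ('d'): window [0,5] length 6 -- new best
  Position 6 ('h'): repeat (last at 4), move window start to 5
  Position 6 ('h'): window [5,6] length 2
  Position 7 ('a'): window [5,7] length 3
  Position 8 ('a'): repeat (last at 7), move window start to 8
  Position 8 ('a'): window [8,8] length 1
  Position 9 ('h'): window [8,9] length 2
Longest substring with no repeats: "ecbahd" with length 6

6


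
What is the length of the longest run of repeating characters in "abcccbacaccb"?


Input: "abcccbacaccb"
Scanning for longest run:
  Position 1 ('b'): new char, reset run to 1
  Position 2 ('c'): new char, reset run to 1
  Position 3 ('c'): continues run of 'c', length=2
  Position 4 ('c'): continues run of 'c', length=3
  Position 5 ('b'): new char, reset run to 1
  Position 6 ('a'): new char, reset run to 1
  Position 7 ('c'): new char, reset run to 1
  Position 8 ('a'): new char, reset run to 1
  Position 9 ('c'): new char, reset run to 1
  Position 10 ('c'): continues run of 'c', length=2
  Position 11 ('b'): new char, reset run to 1
Longest run: 'c' with length 3

3


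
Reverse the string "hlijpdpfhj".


Input: hlijpdpfhj
Reading characters right to left:
  Position 9: 'j'
  Position 8: 'h'
  Position 7: 'f'
  Position 6: 'p'
  Position 5: 'd'
  Position 4: 'p'
  Position 3: 'j'
  Position 2: 'i'
  Position 1: 'l'
  Position 0: 'h'
Reversed: jhfpdpjilh

jhfpdpjilh


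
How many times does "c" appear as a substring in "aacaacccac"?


Searching for "c" in "aacaacccac"
Scanning each position:
  Position 0: "a" => no
  Position 1: "a" => no
  Position 2: "c" => MATCH
  Position 3: "a" => no
  Position 4: "a" => no
  Position 5: "c" => MATCH
  Position 6: "c" => MATCH
  Position 7: "c" => MATCH
  Position 8: "a" => no
  Position 9: "c" => MATCH
Total occurrences: 5

5


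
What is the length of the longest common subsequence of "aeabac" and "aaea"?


LCS of "aeabac" and "aaea"
DP table:
           a    a    e    a
      0    0    0    0    0
  a   0    1    1    1    1
  e   0    1    1    2    2
  a   0    1    2    2    3
  b   0    1    2    2    3
  a   0    1    2    2    3
  c   0    1    2    2    3
LCS length = dp[6][4] = 3

3
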